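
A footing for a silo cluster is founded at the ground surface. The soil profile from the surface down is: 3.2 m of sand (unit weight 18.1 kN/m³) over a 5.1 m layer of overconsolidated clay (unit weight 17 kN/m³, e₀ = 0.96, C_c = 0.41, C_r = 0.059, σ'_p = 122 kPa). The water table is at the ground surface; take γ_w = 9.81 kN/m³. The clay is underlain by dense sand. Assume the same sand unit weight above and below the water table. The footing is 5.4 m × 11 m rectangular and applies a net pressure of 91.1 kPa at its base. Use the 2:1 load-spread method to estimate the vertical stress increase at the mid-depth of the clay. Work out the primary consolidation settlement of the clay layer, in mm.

Mid-depth of clay below the ground surface: z = 3.2 + 5.1/2 = 5.75 m.
Total vertical stress at mid-clay: σ_v = 18.1×3.2 + 17×2.55 = 101.27 kPa.
Pore pressure: u = 9.81×(5.75 − 0) = 56.408 kPa.
Initial effective stress: σ'_0 = σ_v − u = 101.27 − 56.408 = 44.862 kPa.
Stress increase at mid-clay by the 2:1 spreading method:
Δσ = qBL/((B+z)(L+z)) = 91.1×5.4×11/((5.4+5.75)(11+5.75)) = 28.974 kPa
Final effective stress: σ'_f = 44.862 + 28.974 = 73.836 kPa.
σ'_f = 73.836 ≤ σ'_p = 122 kPa, so the clay remains overconsolidated and only the recompression index applies:
S_c = C_r·H/(1+e₀)·log₁₀(σ'_f/σ'_0) = 0.059×5.1/1.96×log₁₀(73.836/44.862)
    = 0.15352 × 0.21639 = 0.03322 m

S_c ≈ 33.2 mm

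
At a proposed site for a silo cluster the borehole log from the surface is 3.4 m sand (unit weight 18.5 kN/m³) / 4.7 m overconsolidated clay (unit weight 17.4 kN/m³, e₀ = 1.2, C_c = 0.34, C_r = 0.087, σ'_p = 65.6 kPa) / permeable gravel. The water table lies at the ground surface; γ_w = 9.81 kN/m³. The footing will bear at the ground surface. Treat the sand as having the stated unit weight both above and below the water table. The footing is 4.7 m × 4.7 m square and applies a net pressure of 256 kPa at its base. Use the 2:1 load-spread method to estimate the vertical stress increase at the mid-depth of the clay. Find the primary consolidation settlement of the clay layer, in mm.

Mid-depth of clay below the ground surface: z = 3.4 + 4.7/2 = 5.75 m.
Total vertical stress at mid-clay: σ_v = 18.5×3.4 + 17.4×2.35 = 103.79 kPa.
Pore pressure: u = 9.81×(5.75 − 0) = 56.408 kPa.
Initial effective stress: σ'_0 = σ_v − u = 103.79 − 56.408 = 47.382 kPa.
Stress increase at mid-clay by the 2:1 spreading method:
Δσ = qBL/((B+z)(L+z)) = 256×4.7×4.7/((4.7+5.75)(4.7+5.75)) = 51.785 kPa
Final effective stress: σ'_f = 47.382 + 51.785 = 99.167 kPa.
σ'_f = 99.167 > σ'_p = 65.6 kPa, so the stress path crosses the preconsolidation pressure — recompression up to σ'_p, then virgin compression beyond:
S_c = H/(1+e₀)·[C_r·log₁₀(σ'_p/σ'_0) + C_c·log₁₀(σ'_f/σ'_p)]
    = 4.7/2.2 × [0.087×log₁₀(65.6/47.382) + 0.34×log₁₀(99.167/65.6)]
    = 2.1364 × [0.012292 + 0.061018] = 0.1566 m

S_c ≈ 157 mm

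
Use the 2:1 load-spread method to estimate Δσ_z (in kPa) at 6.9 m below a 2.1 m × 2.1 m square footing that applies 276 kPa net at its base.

By the 2:1 method the load spreads at 1 horizontal : 2 vertical, so at depth z the loaded area has grown by z in each plan dimension:
Δσ = qBL/((B+z)(L+z)) = 276×2.1×2.1/((2.1+6.9)(2.1+6.9)) = 15.027 kPa

Δσ_z ≈ 15 kPa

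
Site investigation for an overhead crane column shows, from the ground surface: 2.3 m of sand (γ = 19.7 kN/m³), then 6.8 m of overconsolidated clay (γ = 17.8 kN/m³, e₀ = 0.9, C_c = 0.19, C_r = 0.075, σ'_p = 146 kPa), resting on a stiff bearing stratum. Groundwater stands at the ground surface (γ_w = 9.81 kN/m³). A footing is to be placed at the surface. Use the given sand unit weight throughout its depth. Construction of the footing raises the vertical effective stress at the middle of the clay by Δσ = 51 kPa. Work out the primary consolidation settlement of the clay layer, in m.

S_c ≈ 0.0821 m

Mid-depth of clay below the ground surface: z = 2.3 + 6.8/2 = 5.7 m.
Total vertical stress at mid-clay: σ_v = 19.7×2.3 + 17.8×3.4 = 105.83 kPa.
Pore pressure: u = 9.81×(5.7 − 0) = 55.917 kPa.
Initial effective stress: σ'_0 = σ_v − u = 105.83 − 55.917 = 49.913 kPa.
Final effective stress: σ'_f = 49.913 + 51 = 100.91 kPa.
σ'_f = 100.91 ≤ σ'_p = 146 kPa, so the clay remains overconsolidated and only the recompression index applies:
S_c = C_r·H/(1+e₀)·log₁₀(σ'_f/σ'_0) = 0.075×6.8/1.9×log₁₀(100.91/49.913)
    = 0.26842 × 0.30572 = 0.08206 m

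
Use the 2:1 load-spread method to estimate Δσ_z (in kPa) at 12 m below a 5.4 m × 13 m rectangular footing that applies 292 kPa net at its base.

Δσ_z ≈ 47.1 kPa

By the 2:1 method the load spreads at 1 horizontal : 2 vertical, so at depth z the loaded area has grown by z in each plan dimension:
Δσ = qBL/((B+z)(L+z)) = 292×5.4×13/((5.4+12)(13+12)) = 47.123 kPa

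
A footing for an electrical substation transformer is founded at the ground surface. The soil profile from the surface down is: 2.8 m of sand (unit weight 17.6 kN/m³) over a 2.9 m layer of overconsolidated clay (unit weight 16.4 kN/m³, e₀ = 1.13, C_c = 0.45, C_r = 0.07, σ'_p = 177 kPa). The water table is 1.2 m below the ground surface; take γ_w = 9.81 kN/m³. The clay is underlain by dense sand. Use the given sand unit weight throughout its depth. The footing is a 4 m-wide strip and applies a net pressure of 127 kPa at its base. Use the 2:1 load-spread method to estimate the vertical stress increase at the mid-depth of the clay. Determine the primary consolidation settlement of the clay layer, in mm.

S_c ≈ 36.7 mm

Mid-depth of clay below the ground surface: z = 2.8 + 2.9/2 = 4.25 m.
Total vertical stress at mid-clay: σ_v = 17.6×2.8 + 16.4×1.45 = 73.06 kPa.
Pore pressure: u = 9.81×(4.25 − 1.2) = 29.921 kPa.
Initial effective stress: σ'_0 = σ_v − u = 73.06 − 29.921 = 43.139 kPa.
Stress increase at mid-clay by the 2:1 spreading method:
Δσ = qB/(B+z) = 127×4/(4+4.25) = 61.576 kPa
Final effective stress: σ'_f = 43.139 + 61.576 = 104.72 kPa.
σ'_f = 104.72 ≤ σ'_p = 177 kPa, so the clay remains overconsolidated and only the recompression index applies:
S_c = C_r·H/(1+e₀)·log₁₀(σ'_f/σ'_0) = 0.07×2.9/2.13×log₁₀(104.72/43.139)
    = 0.095305 × 0.38516 = 0.03671 m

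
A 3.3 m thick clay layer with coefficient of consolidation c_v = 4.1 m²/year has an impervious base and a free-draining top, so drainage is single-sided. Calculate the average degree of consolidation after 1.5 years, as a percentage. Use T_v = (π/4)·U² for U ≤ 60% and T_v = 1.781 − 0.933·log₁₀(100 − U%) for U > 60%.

U ≈ 79.9 %

Drainage path length: H_d = H = 3.3 m (single drainage).
T_v = c_v·t/H_d² = 4.1×1.5/3.3² = 0.56474.
T_v = 0.56474 corresponds to the U > 60% branch:
U = 1 − 10^((1.781 − T_v)/0.933)/100 = 0.7988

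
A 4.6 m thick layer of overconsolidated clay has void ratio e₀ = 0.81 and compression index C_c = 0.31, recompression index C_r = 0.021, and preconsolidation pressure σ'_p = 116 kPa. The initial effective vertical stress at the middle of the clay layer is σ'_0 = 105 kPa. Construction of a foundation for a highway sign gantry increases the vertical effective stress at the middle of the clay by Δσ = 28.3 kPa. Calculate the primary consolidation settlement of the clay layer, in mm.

S_c ≈ 49.9 mm

Final effective stress: σ'_f = 105 + 28.3 = 133.3 kPa.
σ'_f = 133.3 > σ'_p = 116 kPa, so the stress path crosses the preconsolidation pressure — recompression up to σ'_p, then virgin compression beyond:
S_c = H/(1+e₀)·[C_r·log₁₀(σ'_p/σ'_0) + C_c·log₁₀(σ'_f/σ'_p)]
    = 4.6/1.81 × [0.021×log₁₀(116/105) + 0.31×log₁₀(133.3/116)]
    = 2.5414 × [0.00090864 + 0.018715] = 0.04987 m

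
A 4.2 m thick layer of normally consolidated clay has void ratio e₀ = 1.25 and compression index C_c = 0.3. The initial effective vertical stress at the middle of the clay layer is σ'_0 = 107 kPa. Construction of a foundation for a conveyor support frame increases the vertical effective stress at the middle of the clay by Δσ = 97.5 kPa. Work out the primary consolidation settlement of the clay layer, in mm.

S_c ≈ 158 mm

Final effective stress: σ'_f = σ'_0 + Δσ = 107 + 97.5 = 204.5 kPa.
Normally consolidated clay, so the full stress increment lies on the virgin compression line:
S_c = C_c·H/(1+e₀)·log₁₀(σ'_f/σ'_0) = 0.3×4.2/(1+1.25)×log₁₀(204.5/107)
    = 0.56 × 0.28131 = 0.1575 m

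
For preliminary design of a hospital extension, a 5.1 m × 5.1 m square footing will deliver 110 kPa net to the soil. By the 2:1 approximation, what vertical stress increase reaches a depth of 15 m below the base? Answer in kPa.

Δσ_z ≈ 7.08 kPa

By the 2:1 method the load spreads at 1 horizontal : 2 vertical, so at depth z the loaded area has grown by z in each plan dimension:
Δσ = qBL/((B+z)(L+z)) = 110×5.1×5.1/((5.1+15)(5.1+15)) = 7.0818 kPa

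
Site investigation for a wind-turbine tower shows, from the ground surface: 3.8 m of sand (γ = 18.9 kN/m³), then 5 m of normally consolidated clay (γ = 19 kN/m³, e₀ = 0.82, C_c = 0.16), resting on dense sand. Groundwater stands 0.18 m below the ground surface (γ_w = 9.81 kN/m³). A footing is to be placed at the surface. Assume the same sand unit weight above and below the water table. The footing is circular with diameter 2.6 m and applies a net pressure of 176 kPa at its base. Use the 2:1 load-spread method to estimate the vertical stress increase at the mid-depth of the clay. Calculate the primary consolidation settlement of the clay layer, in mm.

Mid-depth of clay below the ground surface: z = 3.8 + 5/2 = 6.3 m.
Total vertical stress at mid-clay: σ_v = 18.9×3.8 + 19×2.5 = 119.32 kPa.
Pore pressure: u = 9.81×(6.3 − 0.18) = 60.037 kPa.
Initial effective stress: σ'_0 = σ_v − u = 119.32 − 60.037 = 59.283 kPa.
Stress increase at mid-clay by the 2:1 spreading method:
Δσ ≈ qD²/(D+z)² = 176×2.6²/(2.6+6.3)² = 15.02 kPa
Final effective stress: σ'_f = σ'_0 + Δσ = 59.283 + 15.02 = 74.303 kPa.
Normally consolidated clay, so the full stress increment lies on the virgin compression line:
S_c = C_c·H/(1+e₀)·log₁₀(σ'_f/σ'_0) = 0.16×5/(1+0.82)×log₁₀(74.303/59.283)
    = 0.43956 × 0.098076 = 0.04311 m

S_c ≈ 43.1 mm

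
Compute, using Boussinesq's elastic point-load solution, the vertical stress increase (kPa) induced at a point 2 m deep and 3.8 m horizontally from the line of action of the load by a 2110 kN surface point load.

Boussinesq vertical stress below a point load on an elastic half-space:
Δσ_z = 3P/(2πz²) · [1 + (r/z)²]^(−5/2)
r/z = 3.8/2 = 1.9; [1+(r/z)²]^(−5/2) = 0.021915.
Δσ_z = 3×2110/(2π×2²) × 0.021915 = 251.86 × 0.021915 = 5.52 kPa

Δσ_z ≈ 5.52 kPa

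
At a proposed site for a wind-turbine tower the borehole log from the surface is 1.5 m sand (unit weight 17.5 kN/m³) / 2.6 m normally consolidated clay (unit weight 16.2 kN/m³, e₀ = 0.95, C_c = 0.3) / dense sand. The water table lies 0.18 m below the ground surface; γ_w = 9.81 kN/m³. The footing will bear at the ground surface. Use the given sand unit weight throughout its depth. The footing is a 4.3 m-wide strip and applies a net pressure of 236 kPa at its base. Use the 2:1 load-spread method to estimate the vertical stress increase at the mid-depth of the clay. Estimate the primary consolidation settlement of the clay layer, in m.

S_c ≈ 0.353 m

Mid-depth of clay below the ground surface: z = 1.5 + 2.6/2 = 2.8 m.
Total vertical stress at mid-clay: σ_v = 17.5×1.5 + 16.2×1.3 = 47.31 kPa.
Pore pressure: u = 9.81×(2.8 − 0.18) = 25.702 kPa.
Initial effective stress: σ'_0 = σ_v − u = 47.31 − 25.702 = 21.608 kPa.
Stress increase at mid-clay by the 2:1 spreading method:
Δσ = qB/(B+z) = 236×4.3/(4.3+2.8) = 142.93 kPa
Final effective stress: σ'_f = σ'_0 + Δσ = 21.608 + 142.93 = 164.54 kPa.
Normally consolidated clay, so the full stress increment lies on the virgin compression line:
S_c = C_c·H/(1+e₀)·log₁₀(σ'_f/σ'_0) = 0.3×2.6/(1+0.95)×log₁₀(164.54/21.608)
    = 0.4 × 0.88166 = 0.3527 m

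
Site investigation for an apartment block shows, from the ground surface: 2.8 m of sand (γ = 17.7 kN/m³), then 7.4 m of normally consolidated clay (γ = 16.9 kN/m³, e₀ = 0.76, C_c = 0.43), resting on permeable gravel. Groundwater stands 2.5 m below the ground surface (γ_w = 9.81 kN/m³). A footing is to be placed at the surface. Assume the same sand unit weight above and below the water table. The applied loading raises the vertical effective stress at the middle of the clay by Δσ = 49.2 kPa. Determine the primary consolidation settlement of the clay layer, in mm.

Mid-depth of clay below the ground surface: z = 2.8 + 7.4/2 = 6.5 m.
Total vertical stress at mid-clay: σ_v = 17.7×2.8 + 16.9×3.7 = 112.09 kPa.
Pore pressure: u = 9.81×(6.5 − 2.5) = 39.24 kPa.
Initial effective stress: σ'_0 = σ_v − u = 112.09 − 39.24 = 72.85 kPa.
Final effective stress: σ'_f = σ'_0 + Δσ = 72.85 + 49.2 = 122.05 kPa.
Normally consolidated clay, so the full stress increment lies on the virgin compression line:
S_c = C_c·H/(1+e₀)·log₁₀(σ'_f/σ'_0) = 0.43×7.4/(1+0.76)×log₁₀(122.05/72.85)
    = 1.808 × 0.22411 = 0.4052 m

S_c ≈ 405 mm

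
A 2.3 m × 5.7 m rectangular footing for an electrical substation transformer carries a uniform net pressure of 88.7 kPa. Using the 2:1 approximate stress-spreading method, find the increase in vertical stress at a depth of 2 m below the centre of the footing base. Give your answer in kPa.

By the 2:1 method the load spreads at 1 horizontal : 2 vertical, so at depth z the loaded area has grown by z in each plan dimension:
Δσ = qBL/((B+z)(L+z)) = 88.7×2.3×5.7/((2.3+2)(5.7+2)) = 35.121 kPa

Δσ_z ≈ 35.1 kPa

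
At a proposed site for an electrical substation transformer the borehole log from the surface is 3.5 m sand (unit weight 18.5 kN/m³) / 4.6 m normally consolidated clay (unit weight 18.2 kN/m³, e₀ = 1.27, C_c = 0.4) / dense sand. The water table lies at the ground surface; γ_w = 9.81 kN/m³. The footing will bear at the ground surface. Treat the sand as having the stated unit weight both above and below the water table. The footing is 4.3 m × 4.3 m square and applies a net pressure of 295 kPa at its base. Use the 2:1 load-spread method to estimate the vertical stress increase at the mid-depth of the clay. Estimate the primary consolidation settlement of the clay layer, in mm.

Mid-depth of clay below the ground surface: z = 3.5 + 4.6/2 = 5.8 m.
Total vertical stress at mid-clay: σ_v = 18.5×3.5 + 18.2×2.3 = 106.61 kPa.
Pore pressure: u = 9.81×(5.8 − 0) = 56.898 kPa.
Initial effective stress: σ'_0 = σ_v − u = 106.61 − 56.898 = 49.712 kPa.
Stress increase at mid-clay by the 2:1 spreading method:
Δσ = qBL/((B+z)(L+z)) = 295×4.3×4.3/((4.3+5.8)(4.3+5.8)) = 53.471 kPa
Final effective stress: σ'_f = σ'_0 + Δσ = 49.712 + 53.471 = 103.18 kPa.
Normally consolidated clay, so the full stress increment lies on the virgin compression line:
S_c = C_c·H/(1+e₀)·log₁₀(σ'_f/σ'_0) = 0.4×4.6/(1+1.27)×log₁₀(103.18/49.712)
    = 0.81057 × 0.31713 = 0.2571 m

S_c ≈ 257 mm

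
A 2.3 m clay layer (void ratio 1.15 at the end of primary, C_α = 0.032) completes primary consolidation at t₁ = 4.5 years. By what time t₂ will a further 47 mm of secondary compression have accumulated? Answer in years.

S_s = C_α·H/(1+e_p)·log₁₀(t₂/t₁) ⇒ log₁₀(t₂/t₁) = S_s·(1+e_p)/(C_α·H).
log₁₀(t₂/t₁) = 0.047 × (1+1.15) / (0.032×2.3) = 1.373
t₂ = t₁ × 10^1.373 = 4.5 × 23.6 = 106.2 years

t₂ ≈ 106 years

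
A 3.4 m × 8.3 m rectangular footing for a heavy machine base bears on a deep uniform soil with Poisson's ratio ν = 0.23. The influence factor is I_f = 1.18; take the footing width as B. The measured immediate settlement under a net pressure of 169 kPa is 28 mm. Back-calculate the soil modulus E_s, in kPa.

E_s ≈ 22900 kPa

S_e = q·B·(1−ν²)/E_s · I_f  ⇒  E_s = q·B·(1−ν²)·I_f / S_e.
E_s = 169 × 3.4 × 0.9471 × 1.18 / 0.028 = 22930 kPa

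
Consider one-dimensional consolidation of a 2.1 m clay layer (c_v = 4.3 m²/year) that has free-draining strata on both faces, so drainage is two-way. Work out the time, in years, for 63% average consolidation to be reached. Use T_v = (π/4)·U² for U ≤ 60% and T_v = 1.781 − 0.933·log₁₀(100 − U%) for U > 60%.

Drainage path length: H_d = H/2 = 1.05 m (double drainage).
U > 60%: T_v = 1.781 − 0.933·log₁₀(100 − 63) = 0.31787.
t = T_v·H_d²/c_v = 0.31787×1.05²/4.3 = 0.0815 years.

t ≈ 0.0815 years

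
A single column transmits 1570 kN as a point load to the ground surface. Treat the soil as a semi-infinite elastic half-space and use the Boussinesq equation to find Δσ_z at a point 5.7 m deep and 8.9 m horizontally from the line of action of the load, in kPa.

Δσ_z ≈ 1.05 kPa

Boussinesq vertical stress below a point load on an elastic half-space:
Δσ_z = 3P/(2πz²) · [1 + (r/z)²]^(−5/2)
r/z = 8.9/5.7 = 1.5614; [1+(r/z)²]^(−5/2) = 0.045629.
Δσ_z = 3×1570/(2π×5.7²) × 0.045629 = 23.072 × 0.045629 = 1.053 kPa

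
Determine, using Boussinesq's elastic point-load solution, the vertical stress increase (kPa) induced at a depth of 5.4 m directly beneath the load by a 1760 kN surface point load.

Δσ_z ≈ 28.8 kPa

Boussinesq vertical stress below a point load on an elastic half-space:
Δσ_z = 3P/(2πz²) · [1 + (r/z)²]^(−5/2)
r/z = 0/5.4 = 0; [1+(r/z)²]^(−5/2) = 1.
Δσ_z = 3×1760/(2π×5.4²) × 1 = 28.818 × 1 = 28.82 kPa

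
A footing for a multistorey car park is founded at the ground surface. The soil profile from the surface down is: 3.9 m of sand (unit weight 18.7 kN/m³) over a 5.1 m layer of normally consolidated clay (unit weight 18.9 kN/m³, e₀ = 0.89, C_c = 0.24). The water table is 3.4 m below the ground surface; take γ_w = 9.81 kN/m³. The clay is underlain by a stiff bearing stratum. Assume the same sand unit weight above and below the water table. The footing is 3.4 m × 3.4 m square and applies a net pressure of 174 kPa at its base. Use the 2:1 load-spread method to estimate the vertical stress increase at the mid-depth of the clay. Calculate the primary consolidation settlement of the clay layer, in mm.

Mid-depth of clay below the ground surface: z = 3.9 + 5.1/2 = 6.45 m.
Total vertical stress at mid-clay: σ_v = 18.7×3.9 + 18.9×2.55 = 121.12 kPa.
Pore pressure: u = 9.81×(6.45 − 3.4) = 29.921 kPa.
Initial effective stress: σ'_0 = σ_v − u = 121.12 − 29.921 = 91.199 kPa.
Stress increase at mid-clay by the 2:1 spreading method:
Δσ = qBL/((B+z)(L+z)) = 174×3.4×3.4/((3.4+6.45)(3.4+6.45)) = 20.732 kPa
Final effective stress: σ'_f = σ'_0 + Δσ = 91.199 + 20.732 = 111.93 kPa.
Normally consolidated clay, so the full stress increment lies on the virgin compression line:
S_c = C_c·H/(1+e₀)·log₁₀(σ'_f/σ'_0) = 0.24×5.1/(1+0.89)×log₁₀(111.93/91.199)
    = 0.64762 × 0.088956 = 0.05761 m

S_c ≈ 57.6 mm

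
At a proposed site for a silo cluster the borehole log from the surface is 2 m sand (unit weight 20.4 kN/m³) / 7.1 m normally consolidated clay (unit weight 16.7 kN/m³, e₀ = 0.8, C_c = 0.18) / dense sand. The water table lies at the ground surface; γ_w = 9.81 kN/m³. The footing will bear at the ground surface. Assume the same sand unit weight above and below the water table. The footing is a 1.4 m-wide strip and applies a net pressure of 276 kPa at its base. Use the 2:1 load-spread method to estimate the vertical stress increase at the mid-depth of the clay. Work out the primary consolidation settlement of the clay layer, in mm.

S_c ≈ 246 mm

Mid-depth of clay below the ground surface: z = 2 + 7.1/2 = 5.55 m.
Total vertical stress at mid-clay: σ_v = 20.4×2 + 16.7×3.55 = 100.08 kPa.
Pore pressure: u = 9.81×(5.55 − 0) = 54.446 kPa.
Initial effective stress: σ'_0 = σ_v − u = 100.08 − 54.446 = 45.634 kPa.
Stress increase at mid-clay by the 2:1 spreading method:
Δσ = qB/(B+z) = 276×1.4/(1.4+5.55) = 55.597 kPa
Final effective stress: σ'_f = σ'_0 + Δσ = 45.634 + 55.597 = 101.23 kPa.
Normally consolidated clay, so the full stress increment lies on the virgin compression line:
S_c = C_c·H/(1+e₀)·log₁₀(σ'_f/σ'_0) = 0.18×7.1/(1+0.8)×log₁₀(101.23/45.634)
    = 0.71 × 0.34602 = 0.2457 m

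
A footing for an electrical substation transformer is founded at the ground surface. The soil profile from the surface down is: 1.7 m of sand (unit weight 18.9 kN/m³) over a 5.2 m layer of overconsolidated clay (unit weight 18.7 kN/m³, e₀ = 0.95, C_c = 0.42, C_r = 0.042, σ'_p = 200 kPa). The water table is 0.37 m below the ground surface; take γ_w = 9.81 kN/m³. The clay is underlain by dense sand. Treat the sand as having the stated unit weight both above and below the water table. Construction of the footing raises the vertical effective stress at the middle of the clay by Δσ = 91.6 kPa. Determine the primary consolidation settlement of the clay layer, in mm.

Mid-depth of clay below the ground surface: z = 1.7 + 5.2/2 = 4.3 m.
Total vertical stress at mid-clay: σ_v = 18.9×1.7 + 18.7×2.6 = 80.75 kPa.
Pore pressure: u = 9.81×(4.3 − 0.37) = 38.553 kPa.
Initial effective stress: σ'_0 = σ_v − u = 80.75 − 38.553 = 42.197 kPa.
Final effective stress: σ'_f = 42.197 + 91.6 = 133.8 kPa.
σ'_f = 133.8 ≤ σ'_p = 200 kPa, so the clay remains overconsolidated and only the recompression index applies:
S_c = C_r·H/(1+e₀)·log₁₀(σ'_f/σ'_0) = 0.042×5.2/1.95×log₁₀(133.8/42.197)
    = 0.112 × 0.50117 = 0.05613 m

S_c ≈ 56.1 mm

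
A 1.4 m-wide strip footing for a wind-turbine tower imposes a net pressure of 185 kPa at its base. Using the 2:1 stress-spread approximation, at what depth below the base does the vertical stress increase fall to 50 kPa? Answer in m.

z ≈ 3.78 m

2:1 spreading — at depth z the loaded area has grown by z in each plan dimension:
qB/(B+z) = Δσ_z ⇒ z = qB/Δσ_z − B = 185×1.4/50 − 1.4 = 3.78 m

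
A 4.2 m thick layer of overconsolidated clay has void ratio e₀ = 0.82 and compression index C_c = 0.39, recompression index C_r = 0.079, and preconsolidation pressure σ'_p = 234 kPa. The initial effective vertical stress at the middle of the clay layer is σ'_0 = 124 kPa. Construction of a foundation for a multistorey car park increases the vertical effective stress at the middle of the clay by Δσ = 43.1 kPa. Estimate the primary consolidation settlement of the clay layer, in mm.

S_c ≈ 23.6 mm

Final effective stress: σ'_f = 124 + 43.1 = 167.1 kPa.
σ'_f = 167.1 ≤ σ'_p = 234 kPa, so the clay remains overconsolidated and only the recompression index applies:
S_c = C_r·H/(1+e₀)·log₁₀(σ'_f/σ'_0) = 0.079×4.2/1.82×log₁₀(167.1/124)
    = 0.18231 × 0.12955 = 0.02362 m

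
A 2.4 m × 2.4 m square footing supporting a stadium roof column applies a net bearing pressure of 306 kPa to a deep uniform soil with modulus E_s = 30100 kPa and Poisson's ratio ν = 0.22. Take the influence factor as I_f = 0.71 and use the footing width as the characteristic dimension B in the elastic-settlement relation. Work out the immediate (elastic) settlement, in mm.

S_e ≈ 16.5 mm

Immediate (elastic) settlement: S_e = q·B·(1−ν²)/E_s · I_f.
S_e = 306 × 2.4 × (1 − 0.22²) / 30100 × 0.71
    = 306 × 2.4 × 0.9516 / 30100 × 0.71
    = 0.01648 m = 16.48 mm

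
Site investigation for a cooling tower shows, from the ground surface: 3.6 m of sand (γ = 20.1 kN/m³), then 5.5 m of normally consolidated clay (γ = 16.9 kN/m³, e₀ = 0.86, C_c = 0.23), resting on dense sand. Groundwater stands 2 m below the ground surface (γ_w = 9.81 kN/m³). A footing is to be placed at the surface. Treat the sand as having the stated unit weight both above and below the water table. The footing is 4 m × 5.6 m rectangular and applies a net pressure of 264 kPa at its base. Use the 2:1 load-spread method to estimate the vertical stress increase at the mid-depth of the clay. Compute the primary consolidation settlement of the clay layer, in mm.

S_c ≈ 144 mm

Mid-depth of clay below the ground surface: z = 3.6 + 5.5/2 = 6.35 m.
Total vertical stress at mid-clay: σ_v = 20.1×3.6 + 16.9×2.75 = 118.84 kPa.
Pore pressure: u = 9.81×(6.35 − 2) = 42.673 kPa.
Initial effective stress: σ'_0 = σ_v − u = 118.84 − 42.673 = 76.167 kPa.
Stress increase at mid-clay by the 2:1 spreading method:
Δσ = qBL/((B+z)(L+z)) = 264×4×5.6/((4+6.35)(5.6+6.35)) = 47.813 kPa
Final effective stress: σ'_f = σ'_0 + Δσ = 76.167 + 47.813 = 123.98 kPa.
Normally consolidated clay, so the full stress increment lies on the virgin compression line:
S_c = C_c·H/(1+e₀)·log₁₀(σ'_f/σ'_0) = 0.23×5.5/(1+0.86)×log₁₀(123.98/76.167)
    = 0.68011 × 0.21158 = 0.1439 m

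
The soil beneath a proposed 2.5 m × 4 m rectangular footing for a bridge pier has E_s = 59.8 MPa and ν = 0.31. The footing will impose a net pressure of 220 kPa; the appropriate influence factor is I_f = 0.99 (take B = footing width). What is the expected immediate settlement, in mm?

S_e ≈ 8.23 mm

Immediate (elastic) settlement: S_e = q·B·(1−ν²)/E_s · I_f.
E_s = 59.8 MPa = 59800 kPa.
S_e = 220 × 2.5 × (1 − 0.31²) / 59800 × 0.99
    = 220 × 2.5 × 0.9039 / 59800 × 0.99
    = 0.00823 m = 8.23 mm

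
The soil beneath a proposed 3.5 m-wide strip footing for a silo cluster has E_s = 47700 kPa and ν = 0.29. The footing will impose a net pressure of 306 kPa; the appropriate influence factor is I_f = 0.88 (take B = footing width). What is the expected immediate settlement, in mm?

Immediate (elastic) settlement: S_e = q·B·(1−ν²)/E_s · I_f.
S_e = 306 × 3.5 × (1 − 0.29²) / 47700 × 0.88
    = 306 × 3.5 × 0.9159 / 47700 × 0.88
    = 0.0181 m = 18.1 mm

S_e ≈ 18.1 mm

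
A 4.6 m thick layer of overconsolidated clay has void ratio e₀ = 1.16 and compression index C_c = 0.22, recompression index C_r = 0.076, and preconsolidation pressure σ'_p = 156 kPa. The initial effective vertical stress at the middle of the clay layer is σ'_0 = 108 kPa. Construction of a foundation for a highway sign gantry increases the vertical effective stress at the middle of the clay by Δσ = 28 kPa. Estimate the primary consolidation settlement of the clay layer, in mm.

S_c ≈ 16.2 mm

Final effective stress: σ'_f = 108 + 28 = 136 kPa.
σ'_f = 136 ≤ σ'_p = 156 kPa, so the clay remains overconsolidated and only the recompression index applies:
S_c = C_r·H/(1+e₀)·log₁₀(σ'_f/σ'_0) = 0.076×4.6/2.16×log₁₀(136/108)
    = 0.16185 × 0.10012 = 0.0162 m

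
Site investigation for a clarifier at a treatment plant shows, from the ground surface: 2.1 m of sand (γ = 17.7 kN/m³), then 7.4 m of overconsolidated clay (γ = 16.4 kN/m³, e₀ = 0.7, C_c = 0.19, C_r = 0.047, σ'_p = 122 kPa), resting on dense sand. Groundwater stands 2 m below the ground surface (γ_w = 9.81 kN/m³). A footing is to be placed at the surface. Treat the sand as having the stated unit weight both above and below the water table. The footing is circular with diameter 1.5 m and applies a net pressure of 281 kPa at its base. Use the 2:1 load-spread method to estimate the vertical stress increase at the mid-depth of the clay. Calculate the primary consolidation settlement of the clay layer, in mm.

S_c ≈ 15.9 mm

Mid-depth of clay below the ground surface: z = 2.1 + 7.4/2 = 5.8 m.
Total vertical stress at mid-clay: σ_v = 17.7×2.1 + 16.4×3.7 = 97.85 kPa.
Pore pressure: u = 9.81×(5.8 − 2) = 37.278 kPa.
Initial effective stress: σ'_0 = σ_v − u = 97.85 − 37.278 = 60.572 kPa.
Stress increase at mid-clay by the 2:1 spreading method:
Δσ ≈ qD²/(D+z)² = 281×1.5²/(1.5+5.8)² = 11.864 kPa
Final effective stress: σ'_f = 60.572 + 11.864 = 72.436 kPa.
σ'_f = 72.436 ≤ σ'_p = 122 kPa, so the clay remains overconsolidated and only the recompression index applies:
S_c = C_r·H/(1+e₀)·log₁₀(σ'_f/σ'_0) = 0.047×7.4/1.7×log₁₀(72.436/60.572)
    = 0.20459 × 0.077683 = 0.01589 m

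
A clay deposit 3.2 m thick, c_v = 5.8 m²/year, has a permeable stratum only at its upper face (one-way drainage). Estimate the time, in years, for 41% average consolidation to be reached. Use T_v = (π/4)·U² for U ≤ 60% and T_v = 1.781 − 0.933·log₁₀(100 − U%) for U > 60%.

Drainage path length: H_d = H = 3.2 m (single drainage).
U ≤ 60%: T_v = (π/4)·U² = (π/4)×0.41² = 0.13203.
t = T_v·H_d²/c_v = 0.13203×3.2²/5.8 = 0.2331 years.

t ≈ 0.233 years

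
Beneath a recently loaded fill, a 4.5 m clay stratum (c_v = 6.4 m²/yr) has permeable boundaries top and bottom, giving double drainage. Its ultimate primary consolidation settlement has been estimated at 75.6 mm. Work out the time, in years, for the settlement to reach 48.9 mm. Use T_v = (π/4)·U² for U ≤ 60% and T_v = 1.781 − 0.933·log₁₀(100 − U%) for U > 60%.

Drainage path length: H_d = H/2 = 2.25 m (double drainage).
U = S(t)/S_ult = 48.9/75.6 = 0.6468.
U > 60%: T_v = 1.781 − 0.933·log₁₀(100 − 64.683) = 0.33673.
t = T_v·H_d²/c_v = 0.33673×2.25²/6.4 = 0.2664 years.

t ≈ 0.266 years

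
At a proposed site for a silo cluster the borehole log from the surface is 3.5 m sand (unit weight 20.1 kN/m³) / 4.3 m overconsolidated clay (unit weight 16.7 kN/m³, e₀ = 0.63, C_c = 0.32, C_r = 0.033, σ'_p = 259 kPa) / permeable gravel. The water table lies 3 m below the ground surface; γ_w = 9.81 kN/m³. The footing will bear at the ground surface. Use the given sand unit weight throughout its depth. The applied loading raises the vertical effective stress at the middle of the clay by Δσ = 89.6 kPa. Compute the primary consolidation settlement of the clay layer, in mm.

Mid-depth of clay below the ground surface: z = 3.5 + 4.3/2 = 5.65 m.
Total vertical stress at mid-clay: σ_v = 20.1×3.5 + 16.7×2.15 = 106.25 kPa.
Pore pressure: u = 9.81×(5.65 − 3) = 25.997 kPa.
Initial effective stress: σ'_0 = σ_v − u = 106.25 − 25.997 = 80.253 kPa.
Final effective stress: σ'_f = 80.253 + 89.6 = 169.85 kPa.
σ'_f = 169.85 ≤ σ'_p = 259 kPa, so the clay remains overconsolidated and only the recompression index applies:
S_c = C_r·H/(1+e₀)·log₁₀(σ'_f/σ'_0) = 0.033×4.3/1.63×log₁₀(169.85/80.253)
    = 0.087054 × 0.3256 = 0.02834 m

S_c ≈ 28.3 mm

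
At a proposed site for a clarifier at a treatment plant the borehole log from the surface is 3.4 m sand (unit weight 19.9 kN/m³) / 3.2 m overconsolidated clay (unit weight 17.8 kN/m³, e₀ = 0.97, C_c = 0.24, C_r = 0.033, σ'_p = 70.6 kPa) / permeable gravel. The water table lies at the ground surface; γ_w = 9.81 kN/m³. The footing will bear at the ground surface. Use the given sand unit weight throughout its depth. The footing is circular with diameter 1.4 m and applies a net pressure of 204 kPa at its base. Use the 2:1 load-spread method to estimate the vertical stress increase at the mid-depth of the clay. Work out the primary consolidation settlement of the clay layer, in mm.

S_c ≈ 4.39 mm

Mid-depth of clay below the ground surface: z = 3.4 + 3.2/2 = 5 m.
Total vertical stress at mid-clay: σ_v = 19.9×3.4 + 17.8×1.6 = 96.14 kPa.
Pore pressure: u = 9.81×(5 − 0) = 49.05 kPa.
Initial effective stress: σ'_0 = σ_v − u = 96.14 − 49.05 = 47.09 kPa.
Stress increase at mid-clay by the 2:1 spreading method:
Δσ ≈ qD²/(D+z)² = 204×1.4²/(1.4+5)² = 9.7617 kPa
Final effective stress: σ'_f = 47.09 + 9.7617 = 56.852 kPa.
σ'_f = 56.852 ≤ σ'_p = 70.6 kPa, so the clay remains overconsolidated and only the recompression index applies:
S_c = C_r·H/(1+e₀)·log₁₀(σ'_f/σ'_0) = 0.033×3.2/1.97×log₁₀(56.852/47.09)
    = 0.053605 × 0.081817 = 0.004386 m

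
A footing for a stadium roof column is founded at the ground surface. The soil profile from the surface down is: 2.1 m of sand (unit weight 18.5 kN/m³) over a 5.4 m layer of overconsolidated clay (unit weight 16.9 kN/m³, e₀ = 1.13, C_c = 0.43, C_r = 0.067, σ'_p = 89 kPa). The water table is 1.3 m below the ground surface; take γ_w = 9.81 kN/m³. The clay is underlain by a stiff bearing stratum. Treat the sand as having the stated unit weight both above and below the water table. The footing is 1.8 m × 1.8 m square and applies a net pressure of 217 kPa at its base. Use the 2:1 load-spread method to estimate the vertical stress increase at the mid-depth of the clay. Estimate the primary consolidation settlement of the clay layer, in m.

Mid-depth of clay below the ground surface: z = 2.1 + 5.4/2 = 4.8 m.
Total vertical stress at mid-clay: σ_v = 18.5×2.1 + 16.9×2.7 = 84.48 kPa.
Pore pressure: u = 9.81×(4.8 − 1.3) = 34.335 kPa.
Initial effective stress: σ'_0 = σ_v − u = 84.48 − 34.335 = 50.145 kPa.
Stress increase at mid-clay by the 2:1 spreading method:
Δσ = qBL/((B+z)(L+z)) = 217×1.8×1.8/((1.8+4.8)(1.8+4.8)) = 16.14 kPa
Final effective stress: σ'_f = 50.145 + 16.14 = 66.285 kPa.
σ'_f = 66.285 ≤ σ'_p = 89 kPa, so the clay remains overconsolidated and only the recompression index applies:
S_c = C_r·H/(1+e₀)·log₁₀(σ'_f/σ'_0) = 0.067×5.4/2.13×log₁₀(66.285/50.145)
    = 0.16986 × 0.12119 = 0.02059 m

S_c ≈ 0.0206 m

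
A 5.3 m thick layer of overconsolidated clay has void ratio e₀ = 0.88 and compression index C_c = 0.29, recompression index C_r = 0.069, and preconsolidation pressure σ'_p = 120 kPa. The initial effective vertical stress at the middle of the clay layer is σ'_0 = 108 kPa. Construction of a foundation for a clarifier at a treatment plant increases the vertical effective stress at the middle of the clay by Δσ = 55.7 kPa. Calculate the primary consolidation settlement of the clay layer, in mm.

S_c ≈ 119 mm

Final effective stress: σ'_f = 108 + 55.7 = 163.7 kPa.
σ'_f = 163.7 > σ'_p = 120 kPa, so the stress path crosses the preconsolidation pressure — recompression up to σ'_p, then virgin compression beyond:
S_c = H/(1+e₀)·[C_r·log₁₀(σ'_p/σ'_0) + C_c·log₁₀(σ'_f/σ'_p)]
    = 5.3/1.88 × [0.069×log₁₀(120/108) + 0.29×log₁₀(163.7/120)]
    = 2.8191 × [0.0031573 + 0.039112] = 0.1192 m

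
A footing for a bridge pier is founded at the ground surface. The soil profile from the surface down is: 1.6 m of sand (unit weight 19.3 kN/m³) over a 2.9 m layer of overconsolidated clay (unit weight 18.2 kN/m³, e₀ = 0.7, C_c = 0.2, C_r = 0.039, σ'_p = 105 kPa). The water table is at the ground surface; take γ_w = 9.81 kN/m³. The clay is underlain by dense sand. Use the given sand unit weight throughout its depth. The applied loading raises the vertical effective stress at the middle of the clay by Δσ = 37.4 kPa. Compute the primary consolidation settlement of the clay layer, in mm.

S_c ≈ 24.9 mm

Mid-depth of clay below the ground surface: z = 1.6 + 2.9/2 = 3.05 m.
Total vertical stress at mid-clay: σ_v = 19.3×1.6 + 18.2×1.45 = 57.27 kPa.
Pore pressure: u = 9.81×(3.05 − 0) = 29.921 kPa.
Initial effective stress: σ'_0 = σ_v − u = 57.27 − 29.921 = 27.349 kPa.
Final effective stress: σ'_f = 27.349 + 37.4 = 64.749 kPa.
σ'_f = 64.749 ≤ σ'_p = 105 kPa, so the clay remains overconsolidated and only the recompression index applies:
S_c = C_r·H/(1+e₀)·log₁₀(σ'_f/σ'_0) = 0.039×2.9/1.7×log₁₀(64.749/27.349)
    = 0.06653 × 0.37429 = 0.0249 m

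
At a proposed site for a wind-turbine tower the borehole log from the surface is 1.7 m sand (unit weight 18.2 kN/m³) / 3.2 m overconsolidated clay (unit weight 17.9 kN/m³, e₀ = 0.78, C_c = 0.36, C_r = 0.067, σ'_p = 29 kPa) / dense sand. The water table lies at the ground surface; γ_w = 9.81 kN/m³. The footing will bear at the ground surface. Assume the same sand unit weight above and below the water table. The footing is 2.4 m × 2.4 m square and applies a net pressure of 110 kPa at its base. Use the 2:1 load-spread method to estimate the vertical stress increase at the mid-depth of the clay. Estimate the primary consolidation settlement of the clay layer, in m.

Mid-depth of clay below the ground surface: z = 1.7 + 3.2/2 = 3.3 m.
Total vertical stress at mid-clay: σ_v = 18.2×1.7 + 17.9×1.6 = 59.58 kPa.
Pore pressure: u = 9.81×(3.3 − 0) = 32.373 kPa.
Initial effective stress: σ'_0 = σ_v − u = 59.58 − 32.373 = 27.207 kPa.
Stress increase at mid-clay by the 2:1 spreading method:
Δσ = qBL/((B+z)(L+z)) = 110×2.4×2.4/((2.4+3.3)(2.4+3.3)) = 19.501 kPa
Final effective stress: σ'_f = 27.207 + 19.501 = 46.708 kPa.
σ'_f = 46.708 > σ'_p = 29 kPa, so the stress path crosses the preconsolidation pressure — recompression up to σ'_p, then virgin compression beyond:
S_c = H/(1+e₀)·[C_r·log₁₀(σ'_p/σ'_0) + C_c·log₁₀(σ'_f/σ'_p)]
    = 3.2/1.78 × [0.067×log₁₀(29/27.207) + 0.36×log₁₀(46.708/29)]
    = 1.7978 × [0.0018571 + 0.074518] = 0.1373 m

S_c ≈ 0.137 m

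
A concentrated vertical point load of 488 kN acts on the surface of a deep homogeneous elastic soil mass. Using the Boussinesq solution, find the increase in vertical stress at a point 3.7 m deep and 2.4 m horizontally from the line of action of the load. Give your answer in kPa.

Boussinesq vertical stress below a point load on an elastic half-space:
Δσ_z = 3P/(2πz²) · [1 + (r/z)²]^(−5/2)
r/z = 2.4/3.7 = 0.64865; [1+(r/z)²]^(−5/2) = 0.41563.
Δσ_z = 3×488/(2π×3.7²) × 0.41563 = 17.02 × 0.41563 = 7.074 kPa

Δσ_z ≈ 7.07 kPa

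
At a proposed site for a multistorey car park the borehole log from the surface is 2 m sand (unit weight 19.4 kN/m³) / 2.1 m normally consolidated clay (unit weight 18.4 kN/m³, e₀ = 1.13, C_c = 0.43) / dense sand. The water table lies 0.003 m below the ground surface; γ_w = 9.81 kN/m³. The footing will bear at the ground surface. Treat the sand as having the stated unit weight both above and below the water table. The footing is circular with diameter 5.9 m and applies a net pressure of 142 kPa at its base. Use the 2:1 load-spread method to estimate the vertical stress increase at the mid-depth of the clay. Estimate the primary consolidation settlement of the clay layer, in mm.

Mid-depth of clay below the ground surface: z = 2 + 2.1/2 = 3.05 m.
Total vertical stress at mid-clay: σ_v = 19.4×2 + 18.4×1.05 = 58.12 kPa.
Pore pressure: u = 9.81×(3.05 − 0.003) = 29.891 kPa.
Initial effective stress: σ'_0 = σ_v − u = 58.12 − 29.891 = 28.229 kPa.
Stress increase at mid-clay by the 2:1 spreading method:
Δσ ≈ qD²/(D+z)² = 142×5.9²/(5.9+3.05)² = 61.709 kPa
Final effective stress: σ'_f = σ'_0 + Δσ = 28.229 + 61.709 = 89.938 kPa.
Normally consolidated clay, so the full stress increment lies on the virgin compression line:
S_c = C_c·H/(1+e₀)·log₁₀(σ'_f/σ'_0) = 0.43×2.1/(1+1.13)×log₁₀(89.938/28.229)
    = 0.42394 × 0.50325 = 0.2133 m

S_c ≈ 213 mm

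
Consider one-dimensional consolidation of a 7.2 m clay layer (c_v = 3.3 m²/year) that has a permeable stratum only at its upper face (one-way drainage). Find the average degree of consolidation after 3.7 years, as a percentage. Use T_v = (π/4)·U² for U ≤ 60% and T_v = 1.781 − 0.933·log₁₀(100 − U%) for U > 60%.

U ≈ 54.8 %

Drainage path length: H_d = H = 7.2 m (single drainage).
T_v = c_v·t/H_d² = 3.3×3.7/7.2² = 0.23553.
T_v = 0.23553 corresponds to the U ≤ 60% branch:
U = √(4T_v/π) = 0.5476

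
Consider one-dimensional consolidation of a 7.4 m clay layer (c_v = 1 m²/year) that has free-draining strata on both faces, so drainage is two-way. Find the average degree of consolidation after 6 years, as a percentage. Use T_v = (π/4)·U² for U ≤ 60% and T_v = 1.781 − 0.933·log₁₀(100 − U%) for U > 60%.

U ≈ 72.5 %

Drainage path length: H_d = H/2 = 3.7 m (double drainage).
T_v = c_v·t/H_d² = 1×6/3.7² = 0.43828.
T_v = 0.43828 corresponds to the U > 60% branch:
U = 1 − 10^((1.781 − T_v)/0.933)/100 = 0.7251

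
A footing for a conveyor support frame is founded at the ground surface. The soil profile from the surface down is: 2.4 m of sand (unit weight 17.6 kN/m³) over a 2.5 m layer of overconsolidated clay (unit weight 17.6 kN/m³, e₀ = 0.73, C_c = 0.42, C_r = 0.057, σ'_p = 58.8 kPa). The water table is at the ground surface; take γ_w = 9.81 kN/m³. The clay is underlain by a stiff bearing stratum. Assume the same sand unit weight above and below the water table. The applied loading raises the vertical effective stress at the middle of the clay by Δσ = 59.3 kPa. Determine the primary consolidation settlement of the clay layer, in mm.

S_c ≈ 131 mm

Mid-depth of clay below the ground surface: z = 2.4 + 2.5/2 = 3.65 m.
Total vertical stress at mid-clay: σ_v = 17.6×2.4 + 17.6×1.25 = 64.24 kPa.
Pore pressure: u = 9.81×(3.65 − 0) = 35.806 kPa.
Initial effective stress: σ'_0 = σ_v − u = 64.24 − 35.806 = 28.434 kPa.
Final effective stress: σ'_f = 28.434 + 59.3 = 87.734 kPa.
σ'_f = 87.734 > σ'_p = 58.8 kPa, so the stress path crosses the preconsolidation pressure — recompression up to σ'_p, then virgin compression beyond:
S_c = H/(1+e₀)·[C_r·log₁₀(σ'_p/σ'_0) + C_c·log₁₀(σ'_f/σ'_p)]
    = 2.5/1.73 × [0.057×log₁₀(58.8/28.434) + 0.42×log₁₀(87.734/58.8)]
    = 1.4451 × [0.017986 + 0.072992] = 0.1315 m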